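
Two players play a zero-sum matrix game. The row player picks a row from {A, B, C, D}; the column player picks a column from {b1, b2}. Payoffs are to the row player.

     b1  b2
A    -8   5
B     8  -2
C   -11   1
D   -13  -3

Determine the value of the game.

Row minima: A → -8, B → -2, C → -11, D → -13; maximin = -2.
Column maxima: b1 → 8, b2 → 5; minimax = 5.
-2 ≠ 5, so there is no saddle point; optimal play is mixed.
C is strictly dominated by A, so the row player never plays it.
D is strictly dominated by A, so the row player never plays it.
On the remaining 2×2 (A, B vs b1, b2):
Let the row player play A with probability p. Expected payoff against b1: (-8)p + 8(1−p) = −16p + 8; against b2: 5p + (-2)(1−p) = 7p − 2.
Setting these equal: −16p + 8 = 7p − 2 ⇒ −23p = -10 ⇒ p = 10/23, and the value is (-16)·(10/23) + 8 = 24/23.
For the column player: with q = P(b1), equating A's and B's payoffs gives −13q + 5 = 10q − 2 ⇒ q = 7/23.

24/23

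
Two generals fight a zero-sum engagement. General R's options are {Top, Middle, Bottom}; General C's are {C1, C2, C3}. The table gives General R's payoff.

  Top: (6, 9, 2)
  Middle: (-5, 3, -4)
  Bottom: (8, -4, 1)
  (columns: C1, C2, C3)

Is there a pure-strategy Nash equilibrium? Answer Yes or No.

Row minima: Top → 2, Middle → -5, Bottom → -4; maximin = 2.
Column maxima: C1 → 8, C2 → 9, C3 → 2; minimax = 2.
maximin = minimax = 2, so a saddle point exists.

Yes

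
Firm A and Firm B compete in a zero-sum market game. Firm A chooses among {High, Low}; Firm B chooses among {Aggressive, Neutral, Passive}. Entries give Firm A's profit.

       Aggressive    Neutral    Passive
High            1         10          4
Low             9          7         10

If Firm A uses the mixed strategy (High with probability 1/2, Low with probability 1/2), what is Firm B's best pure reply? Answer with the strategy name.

Aggressive

If Firm B plays Aggressive, Firm A's expected payoff is (1/2)·1 + (1/2)·9 = 5.
If Firm B plays Neutral, Firm A's expected payoff is (1/2)·10 + (1/2)·7 = 17/2.
If Firm B plays Passive, Firm A's expected payoff is (1/2)·4 + (1/2)·10 = 7.
Firm B minimizes Firm A's payoff; the smallest is 5, so the best response is Aggressive.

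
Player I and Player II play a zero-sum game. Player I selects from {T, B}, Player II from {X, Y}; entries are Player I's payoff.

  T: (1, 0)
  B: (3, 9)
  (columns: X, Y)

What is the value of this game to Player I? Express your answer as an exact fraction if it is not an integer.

3

Row minima: T → 0, B → 3; maximin = 3.
Column maxima: X → 3, Y → 9; minimax = 3.
Since maximin = minimax = 3, there is a saddle point and the value is 3.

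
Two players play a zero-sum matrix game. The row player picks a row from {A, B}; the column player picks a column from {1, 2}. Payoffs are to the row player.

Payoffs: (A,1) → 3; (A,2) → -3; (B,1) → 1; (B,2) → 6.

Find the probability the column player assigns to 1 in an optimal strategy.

9/11

Row minima: A → -3, B → 1; maximin = 1.
Column maxima: 1 → 3, 2 → 6; minimax = 3.
1 ≠ 3, so there is no saddle point; optimal play is mixed.
Let the row player play A with probability p. Expected payoff against 1: 3p + 1(1−p) = 2p + 1; against 2: (-3)p + 6(1−p) = −9p + 6.
Setting these equal: 2p + 1 = −9p + 6 ⇒ 11p = 5 ⇒ p = 5/11, and the value is (2)·(5/11) + 1 = 21/11.
For the column player: with q = P(1), equating A's and B's payoffs gives 6q − 3 = −5q + 6 ⇒ q = 9/11.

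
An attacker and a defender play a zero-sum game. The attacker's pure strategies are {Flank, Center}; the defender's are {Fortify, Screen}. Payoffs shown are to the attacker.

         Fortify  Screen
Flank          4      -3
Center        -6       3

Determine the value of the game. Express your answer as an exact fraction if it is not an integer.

Row minima: Flank → -3, Center → -6; maximin = -3.
Column maxima: Fortify → 4, Screen → 3; minimax = 3.
-3 ≠ 3, so there is no saddle point; optimal play is mixed.
Let the attacker play Flank with probability p. Expected payoff against Fortify: 4p + (-6)(1−p) = 10p − 6; against Screen: (-3)p + 3(1−p) = −6p + 3.
Setting these equal: 10p − 6 = −6p + 3 ⇒ 16p = 9 ⇒ p = 9/16, and the value is (10)·(9/16) − 6 = -3/8.
For the defender: with q = P(Fortify), equating Flank's and Center's payoffs gives 7q − 3 = −9q + 3 ⇒ q = 3/8.

-3/8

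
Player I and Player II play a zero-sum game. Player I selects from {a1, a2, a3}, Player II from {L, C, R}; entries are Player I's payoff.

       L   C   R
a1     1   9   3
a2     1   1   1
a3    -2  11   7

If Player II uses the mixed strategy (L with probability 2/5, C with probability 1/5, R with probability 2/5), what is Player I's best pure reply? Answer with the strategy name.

a3

Expected payoff of a1: (2/5)·1 + (1/5)·9 + (2/5)·3 = 17/5.
Expected payoff of a2: (2/5)·1 + (1/5)·1 + (2/5)·1 = 1.
Expected payoff of a3: (2/5)·(-2) + (1/5)·11 + (2/5)·7 = 21/5.
The largest is 21/5, so Player I's best response is a3.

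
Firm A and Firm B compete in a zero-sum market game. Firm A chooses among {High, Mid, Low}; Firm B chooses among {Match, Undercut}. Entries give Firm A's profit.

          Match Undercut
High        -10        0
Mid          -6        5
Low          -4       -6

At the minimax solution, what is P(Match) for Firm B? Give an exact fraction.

11/13

Row minima: High → -10, Mid → -6, Low → -6; maximin = -6.
Column maxima: Match → -4, Undercut → 5; minimax = -4.
-6 ≠ -4, so there is no saddle point; optimal play is mixed.
High is strictly dominated by Mid, so Firm A never plays it.
On the remaining 2×2 (Mid, Low vs Match, Undercut):
Let Firm A play Mid with probability p. Expected payoff against Match: (-6)p + (-4)(1−p) = −2p − 4; against Undercut: 5p + (-6)(1−p) = 11p − 6.
Setting these equal: −2p − 4 = 11p − 6 ⇒ −13p = -2 ⇒ p = 2/13, and the value is (-2)·(2/13) − 4 = -56/13.
For Firm B: with q = P(Match), equating Mid's and Low's payoffs gives −11q + 5 = 2q − 6 ⇒ q = 11/13.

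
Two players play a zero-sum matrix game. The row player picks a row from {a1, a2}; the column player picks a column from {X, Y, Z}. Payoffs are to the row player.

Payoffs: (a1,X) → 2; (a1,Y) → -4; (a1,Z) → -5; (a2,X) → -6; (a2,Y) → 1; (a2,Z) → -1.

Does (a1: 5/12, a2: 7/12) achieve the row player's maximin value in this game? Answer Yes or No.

Yes

Against X this mix gives (5/12)·2 + (7/12)·(-6) = -8/3.
Against Y this mix gives (5/12)·(-4) + (7/12)·1 = -13/12.
Against Z this mix gives (5/12)·(-5) + (7/12)·(-1) = -8/3.
All of the column player's active replies (X, Z) yield -8/3, and no column does worse for the row player. The mix makes the column player indifferent and guarantees -8/3, so it is optimal.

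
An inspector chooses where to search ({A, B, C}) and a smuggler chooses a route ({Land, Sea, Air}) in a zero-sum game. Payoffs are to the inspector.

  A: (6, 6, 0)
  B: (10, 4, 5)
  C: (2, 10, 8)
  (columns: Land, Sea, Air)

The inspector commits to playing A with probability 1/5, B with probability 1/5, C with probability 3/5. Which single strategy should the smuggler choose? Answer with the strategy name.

Land

If the smuggler plays Land, the inspector's expected payoff is (1/5)·6 + (1/5)·10 + (3/5)·2 = 22/5.
If the smuggler plays Sea, the inspector's expected payoff is (1/5)·6 + (1/5)·4 + (3/5)·10 = 8.
If the smuggler plays Air, the inspector's expected payoff is (1/5)·0 + (1/5)·5 + (3/5)·8 = 29/5.
The smuggler minimizes the inspector's payoff; the smallest is 22/5, so the best response is Land.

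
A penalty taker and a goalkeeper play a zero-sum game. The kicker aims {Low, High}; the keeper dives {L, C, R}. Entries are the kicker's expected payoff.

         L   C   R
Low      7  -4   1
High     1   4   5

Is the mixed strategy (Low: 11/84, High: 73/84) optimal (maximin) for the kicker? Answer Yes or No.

No

Against L this mix gives (11/84)·7 + (73/84)·1 = 25/14.
Against C this mix gives (11/84)·(-4) + (73/84)·4 = 62/21.
Against R this mix gives (11/84)·1 + (73/84)·5 = 94/21.
The keeper will play L, holding the kicker to 25/14. Shifting weight toward the row that does better against L would raise this floor (the equalizing mix achieves 16/7 against both L and C), so the proposed strategy is not optimal.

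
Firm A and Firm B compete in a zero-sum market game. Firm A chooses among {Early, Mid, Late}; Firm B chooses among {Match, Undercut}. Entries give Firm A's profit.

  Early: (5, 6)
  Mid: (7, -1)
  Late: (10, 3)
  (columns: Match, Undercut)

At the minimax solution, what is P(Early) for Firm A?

7/8

Row minima: Early → 5, Mid → -1, Late → 3; maximin = 5.
Column maxima: Match → 10, Undercut → 6; minimax = 6.
5 ≠ 6, so there is no saddle point; optimal play is mixed.
Mid is strictly dominated by Late, so Firm A never plays it.
On the remaining 2×2 (Early, Late vs Match, Undercut):
Let Firm A play Early with probability p. Expected payoff against Match: 5p + 10(1−p) = −5p + 10; against Undercut: 6p + 3(1−p) = 3p + 3.
Setting these equal: −5p + 10 = 3p + 3 ⇒ −8p = -7 ⇒ p = 7/8, and the value is (-5)·(7/8) + 10 = 45/8.
For Firm B: with q = P(Match), equating Early's and Late's payoffs gives −q + 6 = 7q + 3 ⇒ q = 3/8.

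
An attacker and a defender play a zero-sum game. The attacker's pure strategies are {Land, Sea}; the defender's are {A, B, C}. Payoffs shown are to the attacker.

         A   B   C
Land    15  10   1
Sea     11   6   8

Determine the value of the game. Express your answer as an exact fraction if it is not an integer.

Row minima: Land → 1, Sea → 6; maximin = 6.
Column maxima: A → 15, B → 10, C → 8; minimax = 8.
6 ≠ 8, so there is no saddle point; optimal play is mixed.
A is strictly dominated by B (it gives the attacker strictly more in every row), so the defender never plays it.
On the remaining 2×2 (Land, Sea vs B, C):
Let the attacker play Land with probability p. Expected payoff against B: 10p + 6(1−p) = 4p + 6; against C: 1p + 8(1−p) = −7p + 8.
Setting these equal: 4p + 6 = −7p + 8 ⇒ 11p = 2 ⇒ p = 2/11, and the value is (4)·(2/11) + 6 = 74/11.
For the defender: with q = P(B), equating Land's and Sea's payoffs gives 9q + 1 = −2q + 8 ⇒ q = 7/11.

74/11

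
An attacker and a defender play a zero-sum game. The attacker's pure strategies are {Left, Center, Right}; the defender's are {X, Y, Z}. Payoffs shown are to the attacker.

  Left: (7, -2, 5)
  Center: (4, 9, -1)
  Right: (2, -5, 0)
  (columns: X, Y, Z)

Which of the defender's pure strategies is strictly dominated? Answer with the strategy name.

X

Z holds the attacker's payoff strictly below X in every row: 5 < 7, -1 < 4, 0 < 2.
So X is strictly dominated for the defender.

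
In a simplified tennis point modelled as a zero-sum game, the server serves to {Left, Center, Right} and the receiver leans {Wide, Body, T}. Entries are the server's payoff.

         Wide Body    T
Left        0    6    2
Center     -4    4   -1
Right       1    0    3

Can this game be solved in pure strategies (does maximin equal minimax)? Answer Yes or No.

Row minima: Left → 0, Center → -4, Right → 0; maximin = 0.
Column maxima: Wide → 1, Body → 6, T → 3; minimax = 1.
0 ≠ 1, so no pure-strategy equilibrium exists.

No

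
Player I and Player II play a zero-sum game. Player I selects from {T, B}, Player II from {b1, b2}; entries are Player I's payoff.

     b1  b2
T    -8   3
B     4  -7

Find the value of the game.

Row minima: T → -8, B → -7; maximin = -7.
Column maxima: b1 → 4, b2 → 3; minimax = 3.
-7 ≠ 3, so there is no saddle point; optimal play is mixed.
Let Player I play T with probability p. Expected payoff against b1: (-8)p + 4(1−p) = −12p + 4; against b2: 3p + (-7)(1−p) = 10p − 7.
Setting these equal: −12p + 4 = 10p − 7 ⇒ −22p = -11 ⇒ p = 1/2, and the value is (-12)·(1/2) + 4 = -2.
For Player II: with q = P(b1), equating T's and B's payoffs gives −11q + 3 = 11q − 7 ⇒ q = 5/11.

-2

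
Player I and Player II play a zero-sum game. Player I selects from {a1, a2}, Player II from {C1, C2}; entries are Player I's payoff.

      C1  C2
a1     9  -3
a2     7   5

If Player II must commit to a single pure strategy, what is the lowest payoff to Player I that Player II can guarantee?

5

Column maxima: C1 → 9, C2 → 5.
The smallest of these is 5.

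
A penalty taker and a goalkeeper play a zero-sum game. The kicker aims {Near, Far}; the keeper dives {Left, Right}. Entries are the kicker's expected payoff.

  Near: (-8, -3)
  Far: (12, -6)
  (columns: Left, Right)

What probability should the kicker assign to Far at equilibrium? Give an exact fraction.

5/23

Row minima: Near → -8, Far → -6; maximin = -6.
Column maxima: Left → 12, Right → -3; minimax = -3.
-6 ≠ -3, so there is no saddle point; optimal play is mixed.
Let the kicker play Near with probability p. Expected payoff against Left: (-8)p + 12(1−p) = −20p + 12; against Right: (-3)p + (-6)(1−p) = 3p − 6.
Setting these equal: −20p + 12 = 3p − 6 ⇒ −23p = -18 ⇒ p = 18/23, and the value is (-20)·(18/23) + 12 = -84/23.
For the keeper: with q = P(Left), equating Near's and Far's payoffs gives −5q − 3 = 18q − 6 ⇒ q = 3/23.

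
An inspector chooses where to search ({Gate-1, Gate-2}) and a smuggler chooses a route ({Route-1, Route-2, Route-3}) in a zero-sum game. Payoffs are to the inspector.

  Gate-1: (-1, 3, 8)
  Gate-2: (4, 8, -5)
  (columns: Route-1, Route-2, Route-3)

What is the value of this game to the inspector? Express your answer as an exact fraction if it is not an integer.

3/2

Row minima: Gate-1 → -1, Gate-2 → -5; maximin = -1.
Column maxima: Route-1 → 4, Route-2 → 8, Route-3 → 8; minimax = 4.
-1 ≠ 4, so there is no saddle point; optimal play is mixed.
Route-2 is strictly dominated by Route-1 (it gives the inspector strictly more in every row), so the smuggler never plays it.
On the remaining 2×2 (Gate-1, Gate-2 vs Route-1, Route-3):
Let the inspector play Gate-1 with probability p. Expected payoff against Route-1: (-1)p + 4(1−p) = −5p + 4; against Route-3: 8p + (-5)(1−p) = 13p − 5.
Setting these equal: −5p + 4 = 13p − 5 ⇒ −18p = -9 ⇒ p = 1/2, and the value is (-5)·(1/2) + 4 = 3/2.
For the smuggler: with q = P(Route-1), equating Gate-1's and Gate-2's payoffs gives −9q + 8 = 9q − 5 ⇒ q = 13/18.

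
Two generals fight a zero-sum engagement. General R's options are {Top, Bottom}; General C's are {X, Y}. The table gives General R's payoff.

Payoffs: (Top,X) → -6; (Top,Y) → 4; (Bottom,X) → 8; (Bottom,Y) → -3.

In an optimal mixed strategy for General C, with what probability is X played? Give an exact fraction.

1/3

Row minima: Top → -6, Bottom → -3; maximin = -3.
Column maxima: X → 8, Y → 4; minimax = 4.
-3 ≠ 4, so there is no saddle point; optimal play is mixed.
Let General R play Top with probability p. Expected payoff against X: (-6)p + 8(1−p) = −14p + 8; against Y: 4p + (-3)(1−p) = 7p − 3.
Setting these equal: −14p + 8 = 7p − 3 ⇒ −21p = -11 ⇒ p = 11/21, and the value is (-14)·(11/21) + 8 = 2/3.
For General C: with q = P(X), equating Top's and Bottom's payoffs gives −10q + 4 = 11q − 3 ⇒ q = 1/3.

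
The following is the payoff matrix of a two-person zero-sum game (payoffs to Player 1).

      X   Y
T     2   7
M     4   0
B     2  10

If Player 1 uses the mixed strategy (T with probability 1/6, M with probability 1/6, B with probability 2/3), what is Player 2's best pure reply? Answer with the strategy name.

X

If Player 2 plays X, Player 1's expected payoff is (1/6)·2 + (1/6)·4 + (2/3)·2 = 7/3.
If Player 2 plays Y, Player 1's expected payoff is (1/6)·7 + (1/6)·0 + (2/3)·10 = 47/6.
Player 2 minimizes Player 1's payoff; the smallest is 7/3, so the best response is X.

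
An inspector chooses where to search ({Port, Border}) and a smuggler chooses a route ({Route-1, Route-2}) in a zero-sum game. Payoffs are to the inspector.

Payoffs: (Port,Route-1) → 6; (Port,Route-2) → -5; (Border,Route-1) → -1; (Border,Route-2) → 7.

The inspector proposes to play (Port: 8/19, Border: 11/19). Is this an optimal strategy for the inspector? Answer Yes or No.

Against Route-1 this mix gives (8/19)·6 + (11/19)·(-1) = 37/19.
Against Route-2 this mix gives (8/19)·(-5) + (11/19)·7 = 37/19.
All of the smuggler's active replies (Route-1, Route-2) yield 37/19, and no column does worse for the inspector. The mix makes the smuggler indifferent and guarantees 37/19, so it is optimal.

Yes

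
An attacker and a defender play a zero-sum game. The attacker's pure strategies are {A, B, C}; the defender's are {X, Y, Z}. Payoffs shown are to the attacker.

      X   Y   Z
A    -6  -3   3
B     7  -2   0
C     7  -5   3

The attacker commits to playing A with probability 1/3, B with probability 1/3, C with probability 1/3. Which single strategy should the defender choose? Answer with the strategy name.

Y

If the defender plays X, the attacker's expected payoff is (1/3)·(-6) + (1/3)·7 + (1/3)·7 = 8/3.
If the defender plays Y, the attacker's expected payoff is (1/3)·(-3) + (1/3)·(-2) + (1/3)·(-5) = -10/3.
If the defender plays Z, the attacker's expected payoff is (1/3)·3 + (1/3)·0 + (1/3)·3 = 2.
The defender minimizes the attacker's payoff; the smallest is -10/3, so the best response is Y.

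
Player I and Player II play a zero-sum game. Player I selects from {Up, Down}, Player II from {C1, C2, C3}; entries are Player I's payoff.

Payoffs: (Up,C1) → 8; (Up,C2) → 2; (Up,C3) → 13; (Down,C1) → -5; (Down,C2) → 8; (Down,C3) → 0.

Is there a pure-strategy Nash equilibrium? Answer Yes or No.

Row minima: Up → 2, Down → -5; maximin = 2.
Column maxima: C1 → 8, C2 → 8, C3 → 13; minimax = 8.
2 ≠ 8, so no pure-strategy equilibrium exists.

No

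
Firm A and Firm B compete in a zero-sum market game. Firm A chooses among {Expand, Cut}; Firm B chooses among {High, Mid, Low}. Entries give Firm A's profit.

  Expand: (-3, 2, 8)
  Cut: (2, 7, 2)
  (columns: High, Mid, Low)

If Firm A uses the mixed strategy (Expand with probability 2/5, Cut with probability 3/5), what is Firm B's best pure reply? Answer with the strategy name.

High

If Firm B plays High, Firm A's expected payoff is (2/5)·(-3) + (3/5)·2 = 0.
If Firm B plays Mid, Firm A's expected payoff is (2/5)·2 + (3/5)·7 = 5.
If Firm B plays Low, Firm A's expected payoff is (2/5)·8 + (3/5)·2 = 22/5.
Firm B minimizes Firm A's payoff; the smallest is 0, so the best response is High.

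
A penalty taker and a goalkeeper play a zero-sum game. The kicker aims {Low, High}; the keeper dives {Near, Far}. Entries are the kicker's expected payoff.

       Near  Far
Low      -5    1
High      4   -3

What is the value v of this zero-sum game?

-11/13

Row minima: Low → -5, High → -3; maximin = -3.
Column maxima: Near → 4, Far → 1; minimax = 1.
-3 ≠ 1, so there is no saddle point; optimal play is mixed.
Let the kicker play Low with probability p. Expected payoff against Near: (-5)p + 4(1−p) = −9p + 4; against Far: 1p + (-3)(1−p) = 4p − 3.
Setting these equal: −9p + 4 = 4p − 3 ⇒ −13p = -7 ⇒ p = 7/13, and the value is (-9)·(7/13) + 4 = -11/13.
For the keeper: with q = P(Near), equating Low's and High's payoffs gives −6q + 1 = 7q − 3 ⇒ q = 4/13.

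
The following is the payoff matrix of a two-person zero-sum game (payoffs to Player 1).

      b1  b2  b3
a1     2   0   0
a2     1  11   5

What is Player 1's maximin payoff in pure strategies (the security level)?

Row minima: a1 → 0, a2 → 1.
The best of these is 1.

1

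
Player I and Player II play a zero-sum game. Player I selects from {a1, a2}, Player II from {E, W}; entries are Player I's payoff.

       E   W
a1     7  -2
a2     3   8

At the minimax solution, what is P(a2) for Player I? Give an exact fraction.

Row minima: a1 → -2, a2 → 3; maximin = 3.
Column maxima: E → 7, W → 8; minimax = 7.
3 ≠ 7, so there is no saddle point; optimal play is mixed.
Let Player I play a1 with probability p. Expected payoff against E: 7p + 3(1−p) = 4p + 3; against W: (-2)p + 8(1−p) = −10p + 8.
Setting these equal: 4p + 3 = −10p + 8 ⇒ 14p = 5 ⇒ p = 5/14, and the value is (4)·(5/14) + 3 = 31/7.
For Player II: with q = P(E), equating a1's and a2's payoffs gives 9q − 2 = −5q + 8 ⇒ q = 5/7.

9/14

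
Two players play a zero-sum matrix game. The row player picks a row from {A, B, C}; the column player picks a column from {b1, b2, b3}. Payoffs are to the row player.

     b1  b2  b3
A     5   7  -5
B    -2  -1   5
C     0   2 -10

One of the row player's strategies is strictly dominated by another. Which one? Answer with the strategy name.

C

A gives a strictly higher payoff than C against every column: 5 > 0, 7 > 2, -5 > -10.
So C is strictly dominated and the row player never plays it.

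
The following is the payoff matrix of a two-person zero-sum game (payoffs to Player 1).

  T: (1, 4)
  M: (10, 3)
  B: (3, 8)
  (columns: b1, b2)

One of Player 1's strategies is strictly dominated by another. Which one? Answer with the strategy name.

T

B gives a strictly higher payoff than T against every column: 3 > 1, 8 > 4.
So T is strictly dominated and Player 1 never plays it.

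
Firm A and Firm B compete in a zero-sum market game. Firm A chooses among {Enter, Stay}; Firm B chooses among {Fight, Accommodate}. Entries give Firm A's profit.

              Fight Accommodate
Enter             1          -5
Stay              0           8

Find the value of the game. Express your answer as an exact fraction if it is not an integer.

4/7

Row minima: Enter → -5, Stay → 0; maximin = 0.
Column maxima: Fight → 1, Accommodate → 8; minimax = 1.
0 ≠ 1, so there is no saddle point; optimal play is mixed.
Let Firm A play Enter with probability p. Expected payoff against Fight: 1p + 0(1−p) = p; against Accommodate: (-5)p + 8(1−p) = −13p + 8.
Setting these equal: p = −13p + 8 ⇒ 14p = 8 ⇒ p = 4/7, and the value is (1)·(4/7) = 4/7.
For Firm B: with q = P(Fight), equating Enter's and Stay's payoffs gives 6q − 5 = −8q + 8 ⇒ q = 13/14.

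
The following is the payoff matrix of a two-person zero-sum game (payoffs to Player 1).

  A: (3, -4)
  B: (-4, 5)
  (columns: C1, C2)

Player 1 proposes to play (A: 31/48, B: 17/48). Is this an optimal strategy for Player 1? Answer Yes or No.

No

Against C1 this mix gives (31/48)·3 + (17/48)·(-4) = 25/48.
Against C2 this mix gives (31/48)·(-4) + (17/48)·5 = -13/16.
Player 2 will play C2, holding Player 1 to -13/16. Shifting weight toward the row that does better against C2 would raise this floor (the equalizing mix achieves -1/16 against both C2 and C1), so the proposed strategy is not optimal.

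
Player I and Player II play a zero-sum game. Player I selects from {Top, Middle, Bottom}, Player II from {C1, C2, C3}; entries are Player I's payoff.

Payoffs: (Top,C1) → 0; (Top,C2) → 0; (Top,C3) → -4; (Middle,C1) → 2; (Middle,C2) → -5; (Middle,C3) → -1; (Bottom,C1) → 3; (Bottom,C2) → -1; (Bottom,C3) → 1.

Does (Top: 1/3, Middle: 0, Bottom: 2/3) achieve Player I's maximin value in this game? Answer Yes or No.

Yes

Against C1 this mix gives (1/3)·0 + (2/3)·3 = 2.
Against C2 this mix gives (1/3)·0 + (2/3)·(-1) = -2/3.
Against C3 this mix gives (1/3)·(-4) + (2/3)·1 = -2/3.
All of Player II's active replies (C2, C3) yield -2/3, and no column does worse for Player I. The mix makes Player II indifferent and guarantees -2/3, so it is optimal.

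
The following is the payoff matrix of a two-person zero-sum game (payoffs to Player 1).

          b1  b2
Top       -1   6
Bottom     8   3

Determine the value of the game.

17/4

Row minima: Top → -1, Bottom → 3; maximin = 3.
Column maxima: b1 → 8, b2 → 6; minimax = 6.
3 ≠ 6, so there is no saddle point; optimal play is mixed.
Let Player 1 play Top with probability p. Expected payoff against b1: (-1)p + 8(1−p) = −9p + 8; against b2: 6p + 3(1−p) = 3p + 3.
Setting these equal: −9p + 8 = 3p + 3 ⇒ −12p = -5 ⇒ p = 5/12, and the value is (-9)·(5/12) + 8 = 17/4.
For Player 2: with q = P(b1), equating Top's and Bottom's payoffs gives −7q + 6 = 5q + 3 ⇒ q = 1/4.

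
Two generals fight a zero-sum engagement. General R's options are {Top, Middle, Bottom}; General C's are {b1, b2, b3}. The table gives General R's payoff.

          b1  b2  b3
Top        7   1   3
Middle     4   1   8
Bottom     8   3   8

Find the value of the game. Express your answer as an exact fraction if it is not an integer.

Row minima: Top → 1, Middle → 1, Bottom → 3; maximin = 3.
Column maxima: b1 → 8, b2 → 3, b3 → 8; minimax = 3.
Since maximin = minimax = 3, there is a saddle point and the value is 3.

3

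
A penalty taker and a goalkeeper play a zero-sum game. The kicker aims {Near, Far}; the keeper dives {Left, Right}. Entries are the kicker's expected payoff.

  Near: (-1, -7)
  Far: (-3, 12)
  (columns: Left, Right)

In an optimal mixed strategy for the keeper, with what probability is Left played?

Row minima: Near → -7, Far → -3; maximin = -3.
Column maxima: Left → -1, Right → 12; minimax = -1.
-3 ≠ -1, so there is no saddle point; optimal play is mixed.
Let the kicker play Near with probability p. Expected payoff against Left: (-1)p + (-3)(1−p) = 2p − 3; against Right: (-7)p + 12(1−p) = −19p + 12.
Setting these equal: 2p − 3 = −19p + 12 ⇒ 21p = 15 ⇒ p = 5/7, and the value is (2)·(5/7) − 3 = -11/7.
For the keeper: with q = P(Left), equating Near's and Far's payoffs gives 6q − 7 = −15q + 12 ⇒ q = 19/21.

19/21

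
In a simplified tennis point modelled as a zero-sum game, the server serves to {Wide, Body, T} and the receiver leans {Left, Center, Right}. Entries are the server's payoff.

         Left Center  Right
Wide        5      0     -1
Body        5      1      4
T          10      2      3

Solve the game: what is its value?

2

Row minima: Wide → -1, Body → 1, T → 2; maximin = 2.
Column maxima: Left → 10, Center → 2, Right → 4; minimax = 2.
Since maximin = minimax = 2, there is a saddle point and the value is 2.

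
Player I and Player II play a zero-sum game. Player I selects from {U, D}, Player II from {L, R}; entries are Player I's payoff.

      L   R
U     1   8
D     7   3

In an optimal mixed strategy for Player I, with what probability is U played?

Row minima: U → 1, D → 3; maximin = 3.
Column maxima: L → 7, R → 8; minimax = 7.
3 ≠ 7, so there is no saddle point; optimal play is mixed.
Let Player I play U with probability p. Expected payoff against L: 1p + 7(1−p) = −6p + 7; against R: 8p + 3(1−p) = 5p + 3.
Setting these equal: −6p + 7 = 5p + 3 ⇒ −11p = -4 ⇒ p = 4/11, and the value is (-6)·(4/11) + 7 = 53/11.
For Player II: with q = P(L), equating U's and D's payoffs gives −7q + 8 = 4q + 3 ⇒ q = 5/11.

4/11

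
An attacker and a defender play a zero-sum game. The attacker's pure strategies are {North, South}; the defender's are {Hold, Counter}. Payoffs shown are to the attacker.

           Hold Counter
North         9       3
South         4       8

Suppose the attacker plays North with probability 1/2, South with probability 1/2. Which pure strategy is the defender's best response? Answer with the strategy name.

If the defender plays Hold, the attacker's expected payoff is (1/2)·9 + (1/2)·4 = 13/2.
If the defender plays Counter, the attacker's expected payoff is (1/2)·3 + (1/2)·8 = 11/2.
The defender minimizes the attacker's payoff; the smallest is 11/2, so the best response is Counter.

Counter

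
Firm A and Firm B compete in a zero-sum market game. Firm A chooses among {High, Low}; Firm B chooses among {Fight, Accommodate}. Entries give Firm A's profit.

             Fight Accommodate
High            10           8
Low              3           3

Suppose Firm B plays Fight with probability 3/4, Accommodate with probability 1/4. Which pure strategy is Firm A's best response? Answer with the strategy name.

High

Expected payoff of High: (3/4)·10 + (1/4)·8 = 19/2.
Expected payoff of Low: (3/4)·3 + (1/4)·3 = 3.
The largest is 19/2, so Firm A's best response is High.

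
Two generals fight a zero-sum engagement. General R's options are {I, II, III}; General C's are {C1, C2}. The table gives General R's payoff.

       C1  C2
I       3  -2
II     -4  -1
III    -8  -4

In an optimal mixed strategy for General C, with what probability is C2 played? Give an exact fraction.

7/8

Row minima: I → -2, II → -4, III → -8; maximin = -2.
Column maxima: C1 → 3, C2 → -1; minimax = -1.
-2 ≠ -1, so there is no saddle point; optimal play is mixed.
III is strictly dominated by I, so General R never plays it.
On the remaining 2×2 (I, II vs C1, C2):
Let General R play I with probability p. Expected payoff against C1: 3p + (-4)(1−p) = 7p − 4; against C2: (-2)p + (-1)(1−p) = −p − 1.
Setting these equal: 7p − 4 = −p − 1 ⇒ 8p = 3 ⇒ p = 3/8, and the value is (7)·(3/8) − 4 = -11/8.
For General C: with q = P(C1), equating I's and II's payoffs gives 5q − 2 = −3q − 1 ⇒ q = 1/8.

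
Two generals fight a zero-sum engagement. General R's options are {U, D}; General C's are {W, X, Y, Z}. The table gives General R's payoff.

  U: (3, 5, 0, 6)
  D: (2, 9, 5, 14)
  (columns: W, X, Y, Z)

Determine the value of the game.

5/2

Row minima: U → 0, D → 2; maximin = 2.
Column maxima: W → 3, X → 9, Y → 5, Z → 14; minimax = 3.
2 ≠ 3, so there is no saddle point; optimal play is mixed.
X is strictly dominated by W (it gives General R strictly more in every row), so General C never plays it.
Z is strictly dominated by W (it gives General R strictly more in every row), so General C never plays it.
On the remaining 2×2 (U, D vs W, Y):
Let General R play U with probability p. Expected payoff against W: 3p + 2(1−p) = p + 2; against Y: 0p + 5(1−p) = −5p + 5.
Setting these equal: p + 2 = −5p + 5 ⇒ 6p = 3 ⇒ p = 1/2, and the value is (1)·(1/2) + 2 = 5/2.
For General C: with q = P(W), equating U's and D's payoffs gives 3q = −3q + 5 ⇒ q = 5/6.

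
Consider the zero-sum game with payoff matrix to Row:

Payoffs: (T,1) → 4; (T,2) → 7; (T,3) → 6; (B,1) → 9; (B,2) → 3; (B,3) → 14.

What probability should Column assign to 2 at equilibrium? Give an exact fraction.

Row minima: T → 4, B → 3; maximin = 4.
Column maxima: 1 → 9, 2 → 7, 3 → 14; minimax = 7.
4 ≠ 7, so there is no saddle point; optimal play is mixed.
3 is strictly dominated by 1 (it gives Row strictly more in every row), so Column never plays it.
On the remaining 2×2 (T, B vs 1, 2):
Let Row play T with probability p. Expected payoff against 1: 4p + 9(1−p) = −5p + 9; against 2: 7p + 3(1−p) = 4p + 3.
Setting these equal: −5p + 9 = 4p + 3 ⇒ −9p = -6 ⇒ p = 2/3, and the value is (-5)·(2/3) + 9 = 17/3.
For Column: with q = P(1), equating T's and B's payoffs gives −3q + 7 = 6q + 3 ⇒ q = 4/9.

5/9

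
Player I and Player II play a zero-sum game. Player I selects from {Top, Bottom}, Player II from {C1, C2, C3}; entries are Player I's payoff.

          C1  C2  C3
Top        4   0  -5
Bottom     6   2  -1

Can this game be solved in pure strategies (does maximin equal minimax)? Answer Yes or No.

Yes

Row minima: Top → -5, Bottom → -1; maximin = -1.
Column maxima: C1 → 6, C2 → 2, C3 → -1; minimax = -1.
maximin = minimax = -1, so a saddle point exists.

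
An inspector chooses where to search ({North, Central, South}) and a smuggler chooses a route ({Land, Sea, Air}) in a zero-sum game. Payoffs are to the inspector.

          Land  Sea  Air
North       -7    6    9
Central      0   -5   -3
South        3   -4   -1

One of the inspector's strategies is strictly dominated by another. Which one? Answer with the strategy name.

Central

South gives a strictly higher payoff than Central against every column: 3 > 0, -4 > -5, -1 > -3.
So Central is strictly dominated and the inspector never plays it.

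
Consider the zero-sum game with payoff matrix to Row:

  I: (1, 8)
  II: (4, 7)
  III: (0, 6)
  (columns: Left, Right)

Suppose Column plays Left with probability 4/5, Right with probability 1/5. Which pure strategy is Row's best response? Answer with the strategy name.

II

Expected payoff of I: (4/5)·1 + (1/5)·8 = 12/5.
Expected payoff of II: (4/5)·4 + (1/5)·7 = 23/5.
Expected payoff of III: (4/5)·0 + (1/5)·6 = 6/5.
The largest is 23/5, so Row's best response is II.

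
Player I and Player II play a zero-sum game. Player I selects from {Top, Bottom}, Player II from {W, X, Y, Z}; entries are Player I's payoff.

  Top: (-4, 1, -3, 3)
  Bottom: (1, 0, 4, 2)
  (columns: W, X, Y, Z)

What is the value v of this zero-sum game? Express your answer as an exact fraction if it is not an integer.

Row minima: Top → -4, Bottom → 0; maximin = 0.
Column maxima: W → 1, X → 1, Y → 4, Z → 3; minimax = 1.
0 ≠ 1, so there is no saddle point; optimal play is mixed.
Y is strictly dominated by W (it gives Player I strictly more in every row), so Player II never plays it.
Z is strictly dominated by W (it gives Player I strictly more in every row), so Player II never plays it.
On the remaining 2×2 (Top, Bottom vs W, X):
Let Player I play Top with probability p. Expected payoff against W: (-4)p + 1(1−p) = −5p + 1; against X: 1p + 0(1−p) = p.
Setting these equal: −5p + 1 = p ⇒ −6p = -1 ⇒ p = 1/6, and the value is (-5)·(1/6) + 1 = 1/6.
For Player II: with q = P(W), equating Top's and Bottom's payoffs gives −5q + 1 = q ⇒ q = 1/6.

1/6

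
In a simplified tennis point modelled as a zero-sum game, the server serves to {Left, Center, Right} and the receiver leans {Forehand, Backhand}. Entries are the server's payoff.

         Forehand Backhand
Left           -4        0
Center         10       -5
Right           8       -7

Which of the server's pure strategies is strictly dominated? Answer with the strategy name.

Center gives a strictly higher payoff than Right against every column: 10 > 8, -5 > -7.
So Right is strictly dominated and the server never plays it.

Right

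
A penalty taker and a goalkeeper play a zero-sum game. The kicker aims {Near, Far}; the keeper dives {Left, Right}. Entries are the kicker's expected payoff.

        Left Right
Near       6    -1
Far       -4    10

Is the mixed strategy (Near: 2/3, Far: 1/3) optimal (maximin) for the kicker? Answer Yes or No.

Against Left this mix gives (2/3)·6 + (1/3)·(-4) = 8/3.
Against Right this mix gives (2/3)·(-1) + (1/3)·10 = 8/3.
All of the keeper's active replies (Left, Right) yield 8/3, and no column does worse for the kicker. The mix makes the keeper indifferent and guarantees 8/3, so it is optimal.

Yes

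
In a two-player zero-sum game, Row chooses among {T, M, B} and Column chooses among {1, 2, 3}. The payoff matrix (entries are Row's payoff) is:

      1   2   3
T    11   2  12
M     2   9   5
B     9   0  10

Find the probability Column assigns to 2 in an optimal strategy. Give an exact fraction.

9/16

Row minima: T → 2, M → 2, B → 0; maximin = 2.
Column maxima: 1 → 11, 2 → 9, 3 → 12; minimax = 9.
2 ≠ 9, so there is no saddle point; optimal play is mixed.
B is strictly dominated by T, so Row never plays it.
3 is strictly dominated by 1 (it gives Row strictly more in every row), so Column never plays it.
On the remaining 2×2 (T, M vs 1, 2):
Let Row play T with probability p. Expected payoff against 1: 11p + 2(1−p) = 9p + 2; against 2: 2p + 9(1−p) = −7p + 9.
Setting these equal: 9p + 2 = −7p + 9 ⇒ 16p = 7 ⇒ p = 7/16, and the value is (9)·(7/16) + 2 = 95/16.
For Column: with q = P(1), equating T's and M's payoffs gives 9q + 2 = −7q + 9 ⇒ q = 7/16.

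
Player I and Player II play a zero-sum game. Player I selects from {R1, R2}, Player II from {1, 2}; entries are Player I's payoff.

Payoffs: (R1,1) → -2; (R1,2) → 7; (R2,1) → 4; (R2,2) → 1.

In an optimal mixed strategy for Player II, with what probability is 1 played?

1/2

Row minima: R1 → -2, R2 → 1; maximin = 1.
Column maxima: 1 → 4, 2 → 7; minimax = 4.
1 ≠ 4, so there is no saddle point; optimal play is mixed.
Let Player I play R1 with probability p. Expected payoff against 1: (-2)p + 4(1−p) = −6p + 4; against 2: 7p + 1(1−p) = 6p + 1.
Setting these equal: −6p + 4 = 6p + 1 ⇒ −12p = -3 ⇒ p = 1/4, and the value is (-6)·(1/4) + 4 = 5/2.
For Player II: with q = P(1), equating R1's and R2's payoffs gives −9q + 7 = 3q + 1 ⇒ q = 1/2.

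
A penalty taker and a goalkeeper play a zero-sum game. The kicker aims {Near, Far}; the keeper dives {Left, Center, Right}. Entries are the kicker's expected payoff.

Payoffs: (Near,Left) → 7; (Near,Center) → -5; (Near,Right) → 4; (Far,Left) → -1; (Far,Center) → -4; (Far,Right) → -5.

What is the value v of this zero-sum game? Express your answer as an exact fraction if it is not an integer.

Row minima: Near → -5, Far → -5; maximin = -5.
Column maxima: Left → 7, Center → -4, Right → 4; minimax = -4.
-5 ≠ -4, so there is no saddle point; optimal play is mixed.
Left is strictly dominated by Center (it gives the kicker strictly more in every row), so the keeper never plays it.
On the remaining 2×2 (Near, Far vs Center, Right):
Let the kicker play Near with probability p. Expected payoff against Center: (-5)p + (-4)(1−p) = −p − 4; against Right: 4p + (-5)(1−p) = 9p − 5.
Setting these equal: −p − 4 = 9p − 5 ⇒ −10p = -1 ⇒ p = 1/10, and the value is (-1)·(1/10) − 4 = -41/10.
For the keeper: with q = P(Center), equating Near's and Far's payoffs gives −9q + 4 = q − 5 ⇒ q = 9/10.

-41/10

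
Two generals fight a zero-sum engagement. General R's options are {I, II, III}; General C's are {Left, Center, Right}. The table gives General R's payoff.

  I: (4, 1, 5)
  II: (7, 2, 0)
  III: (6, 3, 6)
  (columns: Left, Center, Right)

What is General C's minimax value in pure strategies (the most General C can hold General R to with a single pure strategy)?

3

Column maxima: Left → 7, Center → 3, Right → 6.
The smallest of these is 3.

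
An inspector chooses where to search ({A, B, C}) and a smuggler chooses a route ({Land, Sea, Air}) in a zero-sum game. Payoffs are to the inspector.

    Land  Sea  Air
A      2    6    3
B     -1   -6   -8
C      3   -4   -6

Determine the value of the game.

Row minima: A → 2, B → -8, C → -6; maximin = 2.
Column maxima: Land → 3, Sea → 6, Air → 3; minimax = 3.
2 ≠ 3, so there is no saddle point; optimal play is mixed.
B is strictly dominated by A, so the inspector never plays it.
Sea is strictly dominated by Air (it gives the inspector strictly more in every row), so the smuggler never plays it.
On the remaining 2×2 (A, C vs Land, Air):
Let the inspector play A with probability p. Expected payoff against Land: 2p + 3(1−p) = −p + 3; against Air: 3p + (-6)(1−p) = 9p − 6.
Setting these equal: −p + 3 = 9p − 6 ⇒ −10p = -9 ⇒ p = 9/10, and the value is (-1)·(9/10) + 3 = 21/10.
For the smuggler: with q = P(Land), equating A's and C's payoffs gives −q + 3 = 9q − 6 ⇒ q = 9/10.

21/10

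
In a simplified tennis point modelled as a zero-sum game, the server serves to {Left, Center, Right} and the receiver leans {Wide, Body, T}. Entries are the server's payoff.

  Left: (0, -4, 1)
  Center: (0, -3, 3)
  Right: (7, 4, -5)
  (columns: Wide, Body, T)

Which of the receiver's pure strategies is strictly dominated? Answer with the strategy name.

Wide

Body holds the server's payoff strictly below Wide in every row: -4 < 0, -3 < 0, 4 < 7.
So Wide is strictly dominated for the receiver.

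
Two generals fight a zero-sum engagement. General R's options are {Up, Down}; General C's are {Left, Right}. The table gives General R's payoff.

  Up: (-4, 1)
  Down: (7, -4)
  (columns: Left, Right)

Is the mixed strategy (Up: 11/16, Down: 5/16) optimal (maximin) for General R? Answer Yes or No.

Against Left this mix gives (11/16)·(-4) + (5/16)·7 = -9/16.
Against Right this mix gives (11/16)·1 + (5/16)·(-4) = -9/16.
All of General C's active replies (Left, Right) yield -9/16, and no column does worse for General R. The mix makes General C indifferent and guarantees -9/16, so it is optimal.

Yes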